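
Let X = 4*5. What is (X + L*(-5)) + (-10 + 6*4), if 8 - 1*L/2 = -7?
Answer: -116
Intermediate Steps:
L = 30 (L = 16 - 2*(-7) = 16 + 14 = 30)
X = 20
(X + L*(-5)) + (-10 + 6*4) = (20 + 30*(-5)) + (-10 + 6*4) = (20 - 150) + (-10 + 24) = -130 + 14 = -116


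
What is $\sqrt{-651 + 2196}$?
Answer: $\sqrt{1545} \approx 39.306$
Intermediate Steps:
$\sqrt{-651 + 2196} = \sqrt{1545}$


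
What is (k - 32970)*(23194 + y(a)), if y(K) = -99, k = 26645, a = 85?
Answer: -146075875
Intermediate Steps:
(k - 32970)*(23194 + y(a)) = (26645 - 32970)*(23194 - 99) = -6325*23095 = -146075875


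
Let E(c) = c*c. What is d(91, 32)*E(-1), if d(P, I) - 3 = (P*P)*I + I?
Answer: 265027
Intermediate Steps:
d(P, I) = 3 + I + I*P² (d(P, I) = 3 + ((P*P)*I + I) = 3 + (P²*I + I) = 3 + (I*P² + I) = 3 + (I + I*P²) = 3 + I + I*P²)
E(c) = c²
d(91, 32)*E(-1) = (3 + 32 + 32*91²)*(-1)² = (3 + 32 + 32*8281)*1 = (3 + 32 + 264992)*1 = 265027*1 = 265027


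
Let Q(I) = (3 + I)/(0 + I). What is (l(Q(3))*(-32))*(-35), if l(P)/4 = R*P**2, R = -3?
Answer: -53760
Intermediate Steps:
Q(I) = (3 + I)/I
l(P) = -12*P**2 (l(P) = 4*(-3*P**2) = -12*P**2)
(l(Q(3))*(-32))*(-35) = (-12*(3 + 3)**2/9*(-32))*(-35) = (-12*((1/3)*6)**2*(-32))*(-35) = (-12*2**2*(-32))*(-35) = (-12*4*(-32))*(-35) = -48*(-32)*(-35) = 1536*(-35) = -53760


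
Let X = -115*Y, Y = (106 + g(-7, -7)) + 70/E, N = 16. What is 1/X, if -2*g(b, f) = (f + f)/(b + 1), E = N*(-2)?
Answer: -48/566605 ≈ -8.4715e-5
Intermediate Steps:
E = -32 (E = 16*(-2) = -32)
g(b, f) = -f/(1 + b) (g(b, f) = -(f + f)/(2*(b + 1)) = -2*f/(2*(1 + b)) = -f/(1 + b))
Y = 4927/48 (Y = (106 - 1*(-7)/(1 - 7)) + 70/(-32) = (106 - 1*(-7)/(-6)) + 70*(-1/32) = (106 - 1*(-7)*(-⅙)) - 35/16 = (106 - 7/6) - 35/16 = 629/6 - 35/16 = 4927/48 ≈ 102.65)
X = -566605/48 (X = -115*4927/48 = -566605/48 ≈ -11804.)
1/X = 1/(-566605/48) = -48/566605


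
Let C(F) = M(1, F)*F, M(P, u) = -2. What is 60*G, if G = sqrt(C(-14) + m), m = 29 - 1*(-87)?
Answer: 720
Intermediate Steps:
m = 116 (m = 29 + 87 = 116)
C(F) = -2*F
G = 12 (G = sqrt(-2*(-14) + 116) = sqrt(28 + 116) = sqrt(144) = 12)
60*G = 60*12 = 720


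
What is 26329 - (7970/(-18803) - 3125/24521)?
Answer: 12139723121172/461068363 ≈ 26330.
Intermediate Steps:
26329 - (7970/(-18803) - 3125/24521) = 26329 - (7970*(-1/18803) - 3125*1/24521) = 26329 - (-7970/18803 - 3125/24521) = 26329 - 1*(-254191745/461068363) = 26329 + 254191745/461068363 = 12139723121172/461068363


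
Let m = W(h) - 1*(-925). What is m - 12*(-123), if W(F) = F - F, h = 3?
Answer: 2401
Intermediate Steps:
W(F) = 0
m = 925 (m = 0 - 1*(-925) = 0 + 925 = 925)
m - 12*(-123) = 925 - 12*(-123) = 925 - 1*(-1476) = 925 + 1476 = 2401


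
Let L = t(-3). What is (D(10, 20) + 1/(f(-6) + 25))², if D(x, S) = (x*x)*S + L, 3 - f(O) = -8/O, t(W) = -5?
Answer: 25473117609/6400 ≈ 3.9802e+6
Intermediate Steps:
L = -5
f(O) = 3 + 8/O (f(O) = 3 - (-8)/O = 3 + 8/O)
D(x, S) = -5 + S*x² (D(x, S) = (x*x)*S - 5 = x²*S - 5 = S*x² - 5 = -5 + S*x²)
(D(10, 20) + 1/(f(-6) + 25))² = ((-5 + 20*10²) + 1/((3 + 8/(-6)) + 25))² = ((-5 + 20*100) + 1/((3 + 8*(-⅙)) + 25))² = ((-5 + 2000) + 1/((3 - 4/3) + 25))² = (1995 + 1/(5/3 + 25))² = (1995 + 1/(80/3))² = (1995 + 3/80)² = (159603/80)² = 25473117609/6400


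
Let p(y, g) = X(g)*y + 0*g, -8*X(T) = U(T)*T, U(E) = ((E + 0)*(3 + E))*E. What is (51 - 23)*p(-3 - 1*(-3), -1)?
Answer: 0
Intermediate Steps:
U(E) = E²*(3 + E) (U(E) = (E*(3 + E))*E = E²*(3 + E))
X(T) = -T³*(3 + T)/8 (X(T) = -T²*(3 + T)*T/8 = -T³*(3 + T)/8)
p(y, g) = y*g³*(-3 - g)/8 (p(y, g) = (g³*(-3 - g)/8)*y + 0*g = y*g³*(-3 - g)/8 + 0 = y*g³*(-3 - g)/8)
(51 - 23)*p(-3 - 1*(-3), -1) = (51 - 23)*(-⅛*(-3 - 1*(-3))*(-1)³*(3 - 1)) = 28*(-⅛*(-3 + 3)*(-1)*2) = 28*(-⅛*0*(-1)*2) = 28*0 = 0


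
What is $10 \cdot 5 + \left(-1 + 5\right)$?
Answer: $54$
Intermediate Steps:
$10 \cdot 5 + \left(-1 + 5\right) = 50 + 4 = 54$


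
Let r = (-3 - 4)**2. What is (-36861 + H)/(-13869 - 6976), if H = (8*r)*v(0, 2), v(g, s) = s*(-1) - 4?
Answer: 39213/20845 ≈ 1.8812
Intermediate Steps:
v(g, s) = -4 - s (v(g, s) = -s - 4 = -4 - s)
r = 49 (r = (-7)**2 = 49)
H = -2352 (H = (8*49)*(-4 - 1*2) = 392*(-4 - 2) = 392*(-6) = -2352)
(-36861 + H)/(-13869 - 6976) = (-36861 - 2352)/(-13869 - 6976) = -39213/(-20845) = -39213*(-1/20845) = 39213/20845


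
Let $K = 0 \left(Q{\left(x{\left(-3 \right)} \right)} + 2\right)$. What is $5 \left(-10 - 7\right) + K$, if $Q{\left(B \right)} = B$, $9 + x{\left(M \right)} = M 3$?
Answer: $-85$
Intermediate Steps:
$x{\left(M \right)} = -9 + 3 M$ ($x{\left(M \right)} = -9 + M 3 = -9 + 3 M$)
$K = 0$ ($K = 0 \left(\left(-9 + 3 \left(-3\right)\right) + 2\right) = 0 \left(\left(-9 - 9\right) + 2\right) = 0 \left(-18 + 2\right) = 0 \left(-16\right) = 0$)
$5 \left(-10 - 7\right) + K = 5 \left(-10 - 7\right) + 0 = 5 \left(-17\right) + 0 = -85 + 0 = -85$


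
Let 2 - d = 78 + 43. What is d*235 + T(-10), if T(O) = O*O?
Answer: -27865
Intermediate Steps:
d = -119 (d = 2 - (78 + 43) = 2 - 1*121 = 2 - 121 = -119)
T(O) = O²
d*235 + T(-10) = -119*235 + (-10)² = -27965 + 100 = -27865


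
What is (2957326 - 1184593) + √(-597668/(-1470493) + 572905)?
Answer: 1772733 + √1238821812575697669/1470493 ≈ 1.7735e+6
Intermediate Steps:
(2957326 - 1184593) + √(-597668/(-1470493) + 572905) = 1772733 + √(-597668*(-1/1470493) + 572905) = 1772733 + √(597668/1470493 + 572905) = 1772733 + √(842453389833/1470493) = 1772733 + √1238821812575697669/1470493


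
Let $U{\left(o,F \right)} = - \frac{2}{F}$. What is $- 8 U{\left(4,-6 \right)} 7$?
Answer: $- \frac{56}{3} \approx -18.667$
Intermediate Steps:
$- 8 U{\left(4,-6 \right)} 7 = - 8 \left(- \frac{2}{-6}\right) 7 = - 8 \left(\left(-2\right) \left(- \frac{1}{6}\right)\right) 7 = \left(-8\right) \frac{1}{3} \cdot 7 = \left(- \frac{8}{3}\right) 7 = - \frac{56}{3}$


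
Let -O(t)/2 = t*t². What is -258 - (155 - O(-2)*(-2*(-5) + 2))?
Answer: -221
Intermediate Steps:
O(t) = -2*t³ (O(t) = -2*t*t² = -2*t³)
-258 - (155 - O(-2)*(-2*(-5) + 2)) = -258 - (155 - (-2*(-2)³)*(-2*(-5) + 2)) = -258 - (155 - (-2*(-8))*(10 + 2)) = -258 - (155 - 16*12) = -258 - (155 - 1*192) = -258 - (155 - 192) = -258 - 1*(-37) = -258 + 37 = -221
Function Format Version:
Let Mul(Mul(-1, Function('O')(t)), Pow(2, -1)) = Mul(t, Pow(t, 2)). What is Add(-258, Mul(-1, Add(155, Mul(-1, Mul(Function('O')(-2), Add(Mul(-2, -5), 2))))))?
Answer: -221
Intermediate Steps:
Function('O')(t) = Mul(-2, Pow(t, 3)) (Function('O')(t) = Mul(-2, Mul(t, Pow(t, 2))) = Mul(-2, Pow(t, 3)))
Add(-258, Mul(-1, Add(155, Mul(-1, Mul(Function('O')(-2), Add(Mul(-2, -5), 2)))))) = Add(-258, Mul(-1, Add(155, Mul(-1, Mul(Mul(-2, Pow(-2, 3)), Add(Mul(-2, -5), 2)))))) = Add(-258, Mul(-1, Add(155, Mul(-1, Mul(Mul(-2, -8), Add(10, 2)))))) = Add(-258, Mul(-1, Add(155, Mul(-1, Mul(16, 12))))) = Add(-258, Mul(-1, Add(155, Mul(-1, 192)))) = Add(-258, Mul(-1, Add(155, -192))) = Add(-258, Mul(-1, -37)) = Add(-258, 37) = -221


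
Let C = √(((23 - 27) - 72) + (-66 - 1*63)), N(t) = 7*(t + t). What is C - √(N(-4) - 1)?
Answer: I*(√205 - √57) ≈ 6.768*I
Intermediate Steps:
N(t) = 14*t (N(t) = 7*(2*t) = 14*t)
C = I*√205 (C = √((-4 - 72) + (-66 - 63)) = √(-76 - 129) = √(-205) = I*√205 ≈ 14.318*I)
C - √(N(-4) - 1) = I*√205 - √(14*(-4) - 1) = I*√205 - √(-56 - 1) = I*√205 - √(-57) = I*√205 - I*√57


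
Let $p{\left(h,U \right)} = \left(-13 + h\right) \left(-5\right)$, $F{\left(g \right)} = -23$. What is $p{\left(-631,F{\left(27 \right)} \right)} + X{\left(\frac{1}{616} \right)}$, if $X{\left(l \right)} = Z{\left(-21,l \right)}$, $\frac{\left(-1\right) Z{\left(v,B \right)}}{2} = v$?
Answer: $3262$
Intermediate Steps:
$Z{\left(v,B \right)} = - 2 v$
$p{\left(h,U \right)} = 65 - 5 h$
$X{\left(l \right)} = 42$ ($X{\left(l \right)} = \left(-2\right) \left(-21\right) = 42$)
$p{\left(-631,F{\left(27 \right)} \right)} + X{\left(\frac{1}{616} \right)} = \left(65 - -3155\right) + 42 = \left(65 + 3155\right) + 42 = 3220 + 42 = 3262$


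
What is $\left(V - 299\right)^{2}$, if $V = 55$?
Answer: $59536$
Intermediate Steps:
$\left(V - 299\right)^{2} = \left(55 - 299\right)^{2} = \left(-244\right)^{2} = 59536$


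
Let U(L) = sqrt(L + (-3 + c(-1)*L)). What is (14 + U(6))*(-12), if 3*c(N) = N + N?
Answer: -168 - 12*I ≈ -168.0 - 12.0*I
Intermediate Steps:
c(N) = 2*N/3 (c(N) = (N + N)/3 = (2*N)/3 = 2*N/3)
U(L) = sqrt(-3 + L/3) (U(L) = sqrt(L + (-3 + ((2/3)*(-1))*L)) = sqrt(L + (-3 - 2*L/3)) = sqrt(-3 + L/3))
(14 + U(6))*(-12) = (14 + sqrt(-27 + 3*6)/3)*(-12) = (14 + sqrt(-27 + 18)/3)*(-12) = (14 + sqrt(-9)/3)*(-12) = (14 + (3*I)/3)*(-12) = (14 + I)*(-12) = -168 - 12*I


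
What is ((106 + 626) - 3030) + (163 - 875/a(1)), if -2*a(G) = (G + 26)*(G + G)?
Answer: -56770/27 ≈ -2102.6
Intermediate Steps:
a(G) = -G*(26 + G) (a(G) = -(G + 26)*(G + G)/2 = -(26 + G)*2*G/2 = -G*(26 + G))
((106 + 626) - 3030) + (163 - 875/a(1)) = ((106 + 626) - 3030) + (163 - 875*(-1/(26 + 1))) = (732 - 3030) + (163 - 875/((-1*1*27))) = -2298 + (163 - 875/(-27)) = -2298 + (163 - 875*(-1/27)) = -2298 + (163 + 875/27) = -2298 + 5276/27 = -56770/27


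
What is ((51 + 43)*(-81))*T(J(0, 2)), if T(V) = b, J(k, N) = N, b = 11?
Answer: -83754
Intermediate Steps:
T(V) = 11
((51 + 43)*(-81))*T(J(0, 2)) = ((51 + 43)*(-81))*11 = (94*(-81))*11 = -7614*11 = -83754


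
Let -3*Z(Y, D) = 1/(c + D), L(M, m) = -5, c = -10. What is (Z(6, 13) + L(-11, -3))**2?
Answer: 2116/81 ≈ 26.123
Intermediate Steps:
Z(Y, D) = -1/(3*(-10 + D))
(Z(6, 13) + L(-11, -3))**2 = (-1/(-30 + 3*13) - 5)**2 = (-1/(-30 + 39) - 5)**2 = (-1/9 - 5)**2 = (-46/9)**2 = 2116/81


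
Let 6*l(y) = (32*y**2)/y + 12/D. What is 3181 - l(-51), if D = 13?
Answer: 44887/13 ≈ 3452.8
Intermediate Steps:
l(y) = 2/13 + 16*y/3 (l(y) = ((32*y**2)/y + 12/13)/6 = (32*y + 12*(1/13))/6 = (32*y + 12/13)/6 = (12/13 + 32*y)/6 = 2/13 + 16*y/3)
3181 - l(-51) = 3181 - (2/13 + (16/3)*(-51)) = 3181 - (2/13 - 272) = 3181 - 1*(-3534/13) = 3181 + 3534/13 = 44887/13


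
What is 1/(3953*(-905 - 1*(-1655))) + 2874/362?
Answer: 4260345931/536619750 ≈ 7.9392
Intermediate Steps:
1/(3953*(-905 - 1*(-1655))) + 2874/362 = 1/(3953*(-905 + 1655)) + 2874*(1/362) = (1/3953)/750 + 1437/181 = (1/3953)*(1/750) + 1437/181 = 1/2964750 + 1437/181 = 4260345931/536619750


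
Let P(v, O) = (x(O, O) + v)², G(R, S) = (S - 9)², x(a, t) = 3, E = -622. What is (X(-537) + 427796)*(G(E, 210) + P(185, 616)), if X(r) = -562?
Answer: 32360839330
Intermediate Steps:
G(R, S) = (-9 + S)²
P(v, O) = (3 + v)²
(X(-537) + 427796)*(G(E, 210) + P(185, 616)) = (-562 + 427796)*((-9 + 210)² + (3 + 185)²) = 427234*(201² + 188²) = 427234*(40401 + 35344) = 427234*75745 = 32360839330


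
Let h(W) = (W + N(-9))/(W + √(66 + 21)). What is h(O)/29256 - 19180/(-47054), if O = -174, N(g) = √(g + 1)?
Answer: 1159098289/2843358946 + √87/5075916 - I*√2/2537958 - I*√174/441604692 ≈ 0.40765 - 5.871e-7*I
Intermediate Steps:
N(g) = √(1 + g)
h(W) = (W + 2*I*√2)/(W + √87) (h(W) = (W + √(1 - 9))/(W + √(66 + 21)) = (W + √(-8))/(W + √87) = (W + 2*I*√2)/(W + √87))
h(O)/29256 - 19180/(-47054) = ((-174 + 2*I*√2)/(-174 + √87))/29256 - 19180/(-47054) = ((-174 + 2*I*√2)/(-174 + √87))*(1/29256) - 19180*(-1/47054) = (-174 + 2*I*√2)/(29256*(-174 + √87)) + 1370/3361 = 1370/3361 + (-174 + 2*I*√2)/(29256*(-174 + √87))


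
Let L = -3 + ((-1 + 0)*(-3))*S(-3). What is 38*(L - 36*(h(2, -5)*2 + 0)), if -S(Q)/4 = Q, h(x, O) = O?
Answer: 14934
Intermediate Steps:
S(Q) = -4*Q
L = 33 (L = -3 + ((-1 + 0)*(-3))*(-4*(-3)) = -3 - 1*(-3)*12 = -3 + 3*12 = -3 + 36 = 33)
38*(L - 36*(h(2, -5)*2 + 0)) = 38*(33 - 36*(-5*2 + 0)) = 38*(33 - 36*(-10 + 0)) = 38*(33 - 36*(-10)) = 38*(33 + 360) = 38*393 = 14934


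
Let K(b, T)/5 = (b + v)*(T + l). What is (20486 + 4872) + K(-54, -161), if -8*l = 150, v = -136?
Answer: 392241/2 ≈ 1.9612e+5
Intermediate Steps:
l = -75/4 (l = -⅛*150 = -75/4 ≈ -18.750)
K(b, T) = 5*(-136 + b)*(-75/4 + T) (K(b, T) = 5*((b - 136)*(T - 75/4)) = 5*((-136 + b)*(-75/4 + T)) = 5*(-136 + b)*(-75/4 + T))
(20486 + 4872) + K(-54, -161) = (20486 + 4872) + (12750 - 680*(-161) - 375/4*(-54) + 5*(-161)*(-54)) = 25358 + (12750 + 109480 + 10125/2 + 43470) = 25358 + 341525/2 = 392241/2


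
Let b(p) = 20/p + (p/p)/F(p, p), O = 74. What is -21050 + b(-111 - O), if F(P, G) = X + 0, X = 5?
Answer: -3894233/185 ≈ -21050.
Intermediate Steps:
F(P, G) = 5 (F(P, G) = 5 + 0 = 5)
b(p) = ⅕ + 20/p (b(p) = 20/p + (p/p)/5 = 20/p + 1*(⅕) = 20/p + ⅕ = ⅕ + 20/p)
-21050 + b(-111 - O) = -21050 + (100 + (-111 - 1*74))/(5*(-111 - 1*74)) = -21050 + (100 + (-111 - 74))/(5*(-111 - 74)) = -21050 + (⅕)*(100 - 185)/(-185) = -21050 + (⅕)*(-1/185)*(-85) = -21050 + 17/185 = -3894233/185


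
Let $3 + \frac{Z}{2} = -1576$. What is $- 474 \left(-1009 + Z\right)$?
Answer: $1975158$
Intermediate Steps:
$Z = -3158$ ($Z = -6 + 2 \left(-1576\right) = -6 - 3152 = -3158$)
$- 474 \left(-1009 + Z\right) = - 474 \left(-1009 - 3158\right) = \left(-474\right) \left(-4167\right) = 1975158$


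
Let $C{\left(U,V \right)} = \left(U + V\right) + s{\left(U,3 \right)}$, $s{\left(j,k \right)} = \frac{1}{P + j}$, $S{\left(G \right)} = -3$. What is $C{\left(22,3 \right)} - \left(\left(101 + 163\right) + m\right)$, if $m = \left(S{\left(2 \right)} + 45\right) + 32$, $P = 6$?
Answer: $- \frac{8763}{28} \approx -312.96$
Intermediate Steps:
$s{\left(j,k \right)} = \frac{1}{6 + j}$
$m = 74$ ($m = \left(-3 + 45\right) + 32 = 42 + 32 = 74$)
$C{\left(U,V \right)} = U + V + \frac{1}{6 + U}$ ($C{\left(U,V \right)} = \left(U + V\right) + \frac{1}{6 + U} = U + V + \frac{1}{6 + U}$)
$C{\left(22,3 \right)} - \left(\left(101 + 163\right) + m\right) = \frac{1 + \left(6 + 22\right) \left(22 + 3\right)}{6 + 22} - \left(\left(101 + 163\right) + 74\right) = \frac{1 + 28 \cdot 25}{28} - \left(264 + 74\right) = \frac{1 + 700}{28} - 338 = \frac{1}{28} \cdot 701 - 338 = \frac{701}{28} - 338 = - \frac{8763}{28}$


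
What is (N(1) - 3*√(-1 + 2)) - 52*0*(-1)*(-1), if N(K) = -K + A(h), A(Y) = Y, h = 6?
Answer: 2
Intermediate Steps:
N(K) = 6 - K (N(K) = -K + 6 = 6 - K)
(N(1) - 3*√(-1 + 2)) - 52*0*(-1)*(-1) = ((6 - 1*1) - 3*√(-1 + 2)) - 52*0*(-1)*(-1) = ((6 - 1) - 3*√1) - 0*(-1) = (5 - 3*1) - 52*0 = (5 - 3) + 0 = 2 + 0 = 2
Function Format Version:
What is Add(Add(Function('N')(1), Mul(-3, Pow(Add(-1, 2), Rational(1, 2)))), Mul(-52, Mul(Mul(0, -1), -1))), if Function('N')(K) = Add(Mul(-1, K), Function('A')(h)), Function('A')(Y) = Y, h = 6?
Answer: 2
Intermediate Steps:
Function('N')(K) = Add(6, Mul(-1, K)) (Function('N')(K) = Add(Mul(-1, K), 6) = Add(6, Mul(-1, K)))
Add(Add(Function('N')(1), Mul(-3, Pow(Add(-1, 2), Rational(1, 2)))), Mul(-52, Mul(Mul(0, -1), -1))) = Add(Add(Add(6, Mul(-1, 1)), Mul(-3, Pow(Add(-1, 2), Rational(1, 2)))), Mul(-52, Mul(Mul(0, -1), -1))) = Add(Add(Add(6, -1), Mul(-3, Pow(1, Rational(1, 2)))), Mul(-52, Mul(0, -1))) = Add(Add(5, Mul(-3, 1)), Mul(-52, 0)) = Add(Add(5, -3), 0) = Add(2, 0) = 2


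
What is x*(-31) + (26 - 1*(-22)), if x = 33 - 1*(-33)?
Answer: -1998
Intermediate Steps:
x = 66 (x = 33 + 33 = 66)
x*(-31) + (26 - 1*(-22)) = 66*(-31) + (26 - 1*(-22)) = -2046 + (26 + 22) = -2046 + 48 = -1998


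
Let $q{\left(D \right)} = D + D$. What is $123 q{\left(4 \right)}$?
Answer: $984$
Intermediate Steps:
$q{\left(D \right)} = 2 D$
$123 q{\left(4 \right)} = 123 \cdot 2 \cdot 4 = 123 \cdot 8 = 984$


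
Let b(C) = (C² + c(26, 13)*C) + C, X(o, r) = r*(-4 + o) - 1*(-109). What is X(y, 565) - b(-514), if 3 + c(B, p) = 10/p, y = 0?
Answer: -3470735/13 ≈ -2.6698e+5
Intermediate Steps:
X(o, r) = 109 + r*(-4 + o) (X(o, r) = r*(-4 + o) + 109 = 109 + r*(-4 + o))
c(B, p) = -3 + 10/p
b(C) = C² - 16*C/13 (b(C) = (C² + (-3 + 10/13)*C) + C = (C² - 29*C/13) + C = C² - 16*C/13)
X(y, 565) - b(-514) = (109 - 4*565 + 0*565) - (-514)*(-16 + 13*(-514))/13 = (109 - 2260 + 0) - (-514)*(-16 - 6682)/13 = -2151 - (-514)*(-6698)/13 = -2151 - 1*3442772/13 = -2151 - 3442772/13 = -3470735/13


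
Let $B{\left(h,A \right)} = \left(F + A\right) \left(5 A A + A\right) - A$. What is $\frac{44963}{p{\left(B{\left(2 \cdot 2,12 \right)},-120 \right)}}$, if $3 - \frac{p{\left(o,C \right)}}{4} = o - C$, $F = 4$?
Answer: $- \frac{44963}{47268} \approx -0.95124$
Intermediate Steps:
$B{\left(h,A \right)} = - A + \left(4 + A\right) \left(A + 5 A^{2}\right)$ ($B{\left(h,A \right)} = \left(4 + A\right) \left(5 A A + A\right) - A = \left(4 + A\right) \left(5 A^{2} + A\right) - A = \left(4 + A\right) \left(A + 5 A^{2}\right) - A = - A + \left(4 + A\right) \left(A + 5 A^{2}\right)$)
$p{\left(o,C \right)} = 12 - 4 o + 4 C$ ($p{\left(o,C \right)} = 12 - 4 \left(o - C\right) = 12 + \left(- 4 o + 4 C\right) = 12 - 4 o + 4 C$)
$\frac{44963}{p{\left(B{\left(2 \cdot 2,12 \right)},-120 \right)}} = \frac{44963}{12 - 4 \cdot 12 \left(3 + 5 \cdot 12^{2} + 21 \cdot 12\right) + 4 \left(-120\right)} = \frac{44963}{12 - 4 \cdot 12 \left(3 + 5 \cdot 144 + 252\right) - 480} = \frac{44963}{12 - 4 \cdot 12 \left(3 + 720 + 252\right) - 480} = \frac{44963}{12 - 4 \cdot 12 \cdot 975 - 480} = \frac{44963}{12 - 46800 - 480} = \frac{44963}{-47268} = 44963 \left(- \frac{1}{47268}\right) = - \frac{44963}{47268}$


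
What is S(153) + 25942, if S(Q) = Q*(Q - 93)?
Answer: 35122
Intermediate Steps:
S(Q) = Q*(-93 + Q)
S(153) + 25942 = 153*(-93 + 153) + 25942 = 153*60 + 25942 = 9180 + 25942 = 35122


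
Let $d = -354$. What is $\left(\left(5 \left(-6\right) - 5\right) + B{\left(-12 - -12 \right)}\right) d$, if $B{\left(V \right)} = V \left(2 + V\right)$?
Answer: $12390$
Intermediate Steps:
$\left(\left(5 \left(-6\right) - 5\right) + B{\left(-12 - -12 \right)}\right) d = \left(\left(5 \left(-6\right) - 5\right) + \left(-12 - -12\right) \left(2 - 0\right)\right) \left(-354\right) = \left(\left(-30 - 5\right) + \left(-12 + 12\right) \left(2 + \left(-12 + 12\right)\right)\right) \left(-354\right) = \left(-35 + 0 \left(2 + 0\right)\right) \left(-354\right) = \left(-35 + 0 \cdot 2\right) \left(-354\right) = \left(-35 + 0\right) \left(-354\right) = \left(-35\right) \left(-354\right) = 12390$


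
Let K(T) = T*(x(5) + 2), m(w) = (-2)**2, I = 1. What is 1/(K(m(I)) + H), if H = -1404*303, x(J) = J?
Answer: -1/425384 ≈ -2.3508e-6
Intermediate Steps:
m(w) = 4
K(T) = 7*T (K(T) = T*(5 + 2) = T*7 = 7*T)
H = -425412
1/(K(m(I)) + H) = 1/(7*4 - 425412) = 1/(28 - 425412) = 1/(-425384) = -1/425384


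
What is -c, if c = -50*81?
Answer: 4050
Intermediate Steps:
c = -4050
-c = -1*(-4050) = 4050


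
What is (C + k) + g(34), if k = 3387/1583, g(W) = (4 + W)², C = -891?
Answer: 878786/1583 ≈ 555.14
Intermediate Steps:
k = 3387/1583 (k = 3387*(1/1583) = 3387/1583 ≈ 2.1396)
(C + k) + g(34) = (-891 + 3387/1583) + (4 + 34)² = -1407066/1583 + 38² = -1407066/1583 + 1444 = 878786/1583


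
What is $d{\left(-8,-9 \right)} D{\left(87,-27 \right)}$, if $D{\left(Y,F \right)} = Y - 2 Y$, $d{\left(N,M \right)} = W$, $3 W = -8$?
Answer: $232$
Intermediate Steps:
$W = - \frac{8}{3}$ ($W = \frac{1}{3} \left(-8\right) = - \frac{8}{3} \approx -2.6667$)
$d{\left(N,M \right)} = - \frac{8}{3}$
$D{\left(Y,F \right)} = - Y$
$d{\left(-8,-9 \right)} D{\left(87,-27 \right)} = - \frac{8 \left(\left(-1\right) 87\right)}{3} = \left(- \frac{8}{3}\right) \left(-87\right) = 232$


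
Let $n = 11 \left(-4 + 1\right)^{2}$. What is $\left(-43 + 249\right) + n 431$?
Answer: $42875$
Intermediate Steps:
$n = 99$ ($n = 11 \left(-3\right)^{2} = 11 \cdot 9 = 99$)
$\left(-43 + 249\right) + n 431 = \left(-43 + 249\right) + 99 \cdot 431 = 206 + 42669 = 42875$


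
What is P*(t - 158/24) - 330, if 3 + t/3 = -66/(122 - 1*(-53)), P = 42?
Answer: -51601/50 ≈ -1032.0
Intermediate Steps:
t = -1773/175 (t = -9 + 3*(-66/(122 - 1*(-53))) = -9 + 3*(-66/(122 + 53)) = -9 + 3*(-66/175) = -9 - 198/175 = -1773/175 ≈ -10.131)
P*(t - 158/24) - 330 = 42*(-1773/175 - 158/24) - 330 = 42*(-1773/175 - 1*79/12) - 330 = 42*(-1773/175 - 79/12) - 330 = 42*(-35101/2100) - 330 = -35101/50 - 330 = -51601/50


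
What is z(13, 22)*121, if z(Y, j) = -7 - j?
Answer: -3509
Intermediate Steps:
z(13, 22)*121 = (-7 - 1*22)*121 = (-7 - 22)*121 = -29*121 = -3509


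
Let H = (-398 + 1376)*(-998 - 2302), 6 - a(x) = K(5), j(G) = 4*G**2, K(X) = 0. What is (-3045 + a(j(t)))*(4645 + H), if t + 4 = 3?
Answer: 9793952445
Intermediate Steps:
t = -1 (t = -4 + 3 = -1)
a(x) = 6 (a(x) = 6 - 1*0 = 6 + 0 = 6)
H = -3227400 (H = 978*(-3300) = -3227400)
(-3045 + a(j(t)))*(4645 + H) = (-3045 + 6)*(4645 - 3227400) = -3039*(-3222755) = 9793952445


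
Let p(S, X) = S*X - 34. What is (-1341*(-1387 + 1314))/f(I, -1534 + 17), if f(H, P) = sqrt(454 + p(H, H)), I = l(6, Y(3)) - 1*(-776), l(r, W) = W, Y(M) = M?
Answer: 97893*sqrt(607261)/607261 ≈ 125.62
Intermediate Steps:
p(S, X) = -34 + S*X
I = 779 (I = 3 - 1*(-776) = 3 + 776 = 779)
f(H, P) = sqrt(420 + H**2) (f(H, P) = sqrt(454 + (-34 + H*H)) = sqrt(454 + (-34 + H**2)) = sqrt(420 + H**2))
(-1341*(-1387 + 1314))/f(I, -1534 + 17) = (-1341*(-1387 + 1314))/(sqrt(420 + 779**2)) = (-1341*(-73))/(sqrt(420 + 606841)) = 97893/(sqrt(607261)) = 97893*(sqrt(607261)/607261) = 97893*sqrt(607261)/607261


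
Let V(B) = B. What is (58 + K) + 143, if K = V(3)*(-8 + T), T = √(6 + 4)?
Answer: 177 + 3*√10 ≈ 186.49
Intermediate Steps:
T = √10 ≈ 3.1623
K = -24 + 3*√10 (K = 3*(-8 + √10) = -24 + 3*√10 ≈ -14.513)
(58 + K) + 143 = (58 + (-24 + 3*√10)) + 143 = (34 + 3*√10) + 143 = 177 + 3*√10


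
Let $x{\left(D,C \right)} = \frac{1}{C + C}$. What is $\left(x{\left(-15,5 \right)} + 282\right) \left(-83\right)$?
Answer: $- \frac{234143}{10} \approx -23414.0$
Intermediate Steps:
$x{\left(D,C \right)} = \frac{1}{2 C}$
$\left(x{\left(-15,5 \right)} + 282\right) \left(-83\right) = \left(\frac{1}{2 \cdot 5} + 282\right) \left(-83\right) = \left(\frac{1}{2} \cdot \frac{1}{5} + 282\right) \left(-83\right) = \left(\frac{1}{10} + 282\right) \left(-83\right) = \frac{2821}{10} \left(-83\right) = - \frac{234143}{10}$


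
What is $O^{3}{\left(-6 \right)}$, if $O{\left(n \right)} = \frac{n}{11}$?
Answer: $- \frac{216}{1331} \approx -0.16228$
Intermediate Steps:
$O{\left(n \right)} = \frac{n}{11}$ ($O{\left(n \right)} = n \frac{1}{11} = \frac{n}{11}$)
$O^{3}{\left(-6 \right)} = \left(\frac{1}{11} \left(-6\right)\right)^{3} = \left(- \frac{6}{11}\right)^{3} = - \frac{216}{1331}$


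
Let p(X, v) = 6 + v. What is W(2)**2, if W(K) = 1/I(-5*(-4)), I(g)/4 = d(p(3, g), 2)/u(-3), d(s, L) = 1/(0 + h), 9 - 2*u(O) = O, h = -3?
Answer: 81/4 ≈ 20.250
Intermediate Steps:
u(O) = 9/2 - O/2
d(s, L) = -1/3 (d(s, L) = 1/(0 - 3) = 1/(-3) = -1/3)
I(g) = -2/9 (I(g) = 4*(-1/(3*(9/2 - 1/2*(-3)))) = 4*(-1/(3*(9/2 + 3/2))) = 4*(-1/3/6) = 4*(-1/3*1/6) = 4*(-1/18) = -2/9)
W(K) = -9/2 (W(K) = 1/(-2/9) = -9/2)
W(2)**2 = (-9/2)**2 = 81/4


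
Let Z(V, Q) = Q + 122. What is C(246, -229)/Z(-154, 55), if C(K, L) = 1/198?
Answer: 1/35046 ≈ 2.8534e-5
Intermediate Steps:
Z(V, Q) = 122 + Q
C(K, L) = 1/198
C(246, -229)/Z(-154, 55) = 1/(198*(122 + 55)) = (1/198)/177 = (1/198)*(1/177) = 1/35046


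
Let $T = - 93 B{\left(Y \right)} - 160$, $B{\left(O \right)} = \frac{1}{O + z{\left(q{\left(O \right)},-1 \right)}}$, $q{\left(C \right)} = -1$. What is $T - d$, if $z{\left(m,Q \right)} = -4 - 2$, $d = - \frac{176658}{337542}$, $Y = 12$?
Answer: $- \frac{19687321}{112514} \approx -174.98$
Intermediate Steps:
$d = - \frac{29443}{56257}$ ($d = \left(-176658\right) \frac{1}{337542} = - \frac{29443}{56257} \approx -0.52337$)
$z{\left(m,Q \right)} = -6$
$B{\left(O \right)} = \frac{1}{-6 + O}$ ($B{\left(O \right)} = \frac{1}{O - 6} = \frac{1}{-6 + O}$)
$T = - \frac{351}{2}$ ($T = - \frac{93}{-6 + 12} - 160 = - \frac{93}{6} - 160 = \left(-93\right) \frac{1}{6} - 160 = - \frac{31}{2} - 160 = - \frac{351}{2} \approx -175.5$)
$T - d = - \frac{351}{2} - - \frac{29443}{56257} = - \frac{351}{2} + \frac{29443}{56257} = - \frac{19687321}{112514}$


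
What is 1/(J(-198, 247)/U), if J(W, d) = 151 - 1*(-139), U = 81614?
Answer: 40807/145 ≈ 281.43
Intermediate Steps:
J(W, d) = 290 (J(W, d) = 151 + 139 = 290)
1/(J(-198, 247)/U) = 1/(290/81614) = 1/(290*(1/81614)) = 1/(145/40807) = 40807/145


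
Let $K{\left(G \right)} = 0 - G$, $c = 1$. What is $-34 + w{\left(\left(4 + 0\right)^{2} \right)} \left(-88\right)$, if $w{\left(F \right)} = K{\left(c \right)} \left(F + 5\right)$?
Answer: $1814$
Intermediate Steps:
$K{\left(G \right)} = - G$
$w{\left(F \right)} = -5 - F$ ($w{\left(F \right)} = \left(-1\right) 1 \left(F + 5\right) = - (5 + F) = -5 - F$)
$-34 + w{\left(\left(4 + 0\right)^{2} \right)} \left(-88\right) = -34 + \left(-5 - \left(4 + 0\right)^{2}\right) \left(-88\right) = -34 + \left(-5 - 4^{2}\right) \left(-88\right) = -34 + \left(-5 - 16\right) \left(-88\right) = -34 - -1848 = -34 + 1848 = 1814$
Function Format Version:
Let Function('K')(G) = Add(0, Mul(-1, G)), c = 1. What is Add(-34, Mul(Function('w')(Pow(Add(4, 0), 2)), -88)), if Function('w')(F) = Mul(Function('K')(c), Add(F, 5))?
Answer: 1814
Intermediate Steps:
Function('K')(G) = Mul(-1, G)
Function('w')(F) = Add(-5, Mul(-1, F)) (Function('w')(F) = Mul(Mul(-1, 1), Add(F, 5)) = Mul(-1, Add(5, F)) = Add(-5, Mul(-1, F)))
Add(-34, Mul(Function('w')(Pow(Add(4, 0), 2)), -88)) = Add(-34, Mul(Add(-5, Mul(-1, Pow(Add(4, 0), 2))), -88)) = Add(-34, Mul(Add(-5, Mul(-1, Pow(4, 2))), -88)) = Add(-34, Mul(Add(-5, Mul(-1, 16)), -88)) = Add(-34, Mul(Add(-5, -16), -88)) = Add(-34, Mul(-21, -88)) = Add(-34, 1848) = 1814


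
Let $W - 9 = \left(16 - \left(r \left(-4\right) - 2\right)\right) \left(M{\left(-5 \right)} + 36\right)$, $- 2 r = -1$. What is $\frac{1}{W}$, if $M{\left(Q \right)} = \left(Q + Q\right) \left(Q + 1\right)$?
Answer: $\frac{1}{1529} \approx 0.00065402$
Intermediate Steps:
$r = \frac{1}{2}$ ($r = \left(- \frac{1}{2}\right) \left(-1\right) = \frac{1}{2} \approx 0.5$)
$M{\left(Q \right)} = 2 Q \left(1 + Q\right)$
$W = 1529$ ($W = 9 + \left(16 - \left(\frac{1}{2} \left(-4\right) - 2\right)\right) \left(2 \left(-5\right) \left(1 - 5\right) + 36\right) = 9 + \left(16 - \left(-2 - 2\right)\right) \left(2 \left(-5\right) \left(-4\right) + 36\right) = 9 + \left(16 - -4\right) \left(40 + 36\right) = 9 + \left(16 + 4\right) 76 = 9 + 20 \cdot 76 = 9 + 1520 = 1529$)
$\frac{1}{W} = \frac{1}{1529}$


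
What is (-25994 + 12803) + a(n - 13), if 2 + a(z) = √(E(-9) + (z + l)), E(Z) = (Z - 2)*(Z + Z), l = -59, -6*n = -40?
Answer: -13193 + √1194/3 ≈ -13181.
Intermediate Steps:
n = 20/3 (n = -⅙*(-40) = 20/3 ≈ 6.6667)
E(Z) = 2*Z*(-2 + Z) (E(Z) = (-2 + Z)*(2*Z) = 2*Z*(-2 + Z))
a(z) = -2 + √(139 + z) (a(z) = -2 + √(2*(-9)*(-2 - 9) + (z - 59)) = -2 + √(2*(-9)*(-11) + (-59 + z)) = -2 + √(198 + (-59 + z)) = -2 + √(139 + z))
(-25994 + 12803) + a(n - 13) = (-25994 + 12803) + (-2 + √(139 + (20/3 - 13))) = -13191 + (-2 + √(139 - 19/3)) = -13191 + (-2 + √(398/3)) = -13191 + (-2 + √1194/3) = -13193 + √1194/3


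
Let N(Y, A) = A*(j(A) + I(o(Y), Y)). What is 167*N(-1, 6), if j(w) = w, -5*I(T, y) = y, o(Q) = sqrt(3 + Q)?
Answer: 31062/5 ≈ 6212.4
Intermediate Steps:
I(T, y) = -y/5
N(Y, A) = A*(A - Y/5)
167*N(-1, 6) = 167*((1/5)*6*(-1*(-1) + 5*6)) = 167*((1/5)*6*(1 + 30)) = 167*((1/5)*6*31) = 167*(186/5) = 31062/5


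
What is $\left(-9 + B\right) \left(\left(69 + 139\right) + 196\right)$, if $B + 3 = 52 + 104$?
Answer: $58176$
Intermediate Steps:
$B = 153$ ($B = -3 + \left(52 + 104\right) = -3 + 156 = 153$)
$\left(-9 + B\right) \left(\left(69 + 139\right) + 196\right) = \left(-9 + 153\right) \left(\left(69 + 139\right) + 196\right) = 144 \left(208 + 196\right) = 144 \cdot 404 = 58176$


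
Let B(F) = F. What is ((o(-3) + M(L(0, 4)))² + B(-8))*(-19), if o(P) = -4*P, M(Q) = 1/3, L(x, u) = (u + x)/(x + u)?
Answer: -24643/9 ≈ -2738.1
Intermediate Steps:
L(x, u) = 1 (L(x, u) = (u + x)/(u + x) = 1)
M(Q) = ⅓
((o(-3) + M(L(0, 4)))² + B(-8))*(-19) = ((-4*(-3) + ⅓)² - 8)*(-19) = ((12 + ⅓)² - 8)*(-19) = ((37/3)² - 8)*(-19) = (1369/9 - 8)*(-19) = (1297/9)*(-19) = -24643/9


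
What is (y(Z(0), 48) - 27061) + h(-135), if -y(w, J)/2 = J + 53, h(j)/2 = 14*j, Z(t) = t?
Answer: -31043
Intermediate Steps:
h(j) = 28*j (h(j) = 2*(14*j) = 28*j)
y(w, J) = -106 - 2*J (y(w, J) = -2*(J + 53) = -2*(53 + J) = -106 - 2*J)
(y(Z(0), 48) - 27061) + h(-135) = ((-106 - 2*48) - 27061) + 28*(-135) = ((-106 - 96) - 27061) - 3780 = (-202 - 27061) - 3780 = -27263 - 3780 = -31043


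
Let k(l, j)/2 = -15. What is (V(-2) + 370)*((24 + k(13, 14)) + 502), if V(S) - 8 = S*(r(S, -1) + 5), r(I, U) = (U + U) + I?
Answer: 186496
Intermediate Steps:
k(l, j) = -30 (k(l, j) = 2*(-15) = -30)
r(I, U) = I + 2*U (r(I, U) = 2*U + I = I + 2*U)
V(S) = 8 + S*(3 + S) (V(S) = 8 + S*((S + 2*(-1)) + 5) = 8 + S*((S - 2) + 5) = 8 + S*((-2 + S) + 5) = 8 + S*(3 + S))
(V(-2) + 370)*((24 + k(13, 14)) + 502) = ((8 + (-2)**2 + 3*(-2)) + 370)*((24 - 30) + 502) = ((8 + 4 - 6) + 370)*(-6 + 502) = (6 + 370)*496 = 376*496 = 186496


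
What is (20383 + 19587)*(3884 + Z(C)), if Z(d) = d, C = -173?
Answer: 148328670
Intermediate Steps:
(20383 + 19587)*(3884 + Z(C)) = (20383 + 19587)*(3884 - 173) = 39970*3711 = 148328670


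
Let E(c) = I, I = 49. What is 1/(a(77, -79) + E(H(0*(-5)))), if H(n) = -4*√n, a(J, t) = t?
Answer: -1/30 ≈ -0.033333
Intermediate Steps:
E(c) = 49
1/(a(77, -79) + E(H(0*(-5)))) = 1/(-79 + 49) = 1/(-30) = -1/30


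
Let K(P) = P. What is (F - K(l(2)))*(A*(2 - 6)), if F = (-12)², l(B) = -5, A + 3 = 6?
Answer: -1788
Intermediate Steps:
A = 3 (A = -3 + 6 = 3)
F = 144
(F - K(l(2)))*(A*(2 - 6)) = (144 - 1*(-5))*(3*(2 - 6)) = (144 + 5)*(3*(-4)) = 149*(-12) = -1788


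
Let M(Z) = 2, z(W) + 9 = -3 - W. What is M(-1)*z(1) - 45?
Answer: -71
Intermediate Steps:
z(W) = -12 - W (z(W) = -9 + (-3 - W) = -12 - W)
M(-1)*z(1) - 45 = 2*(-12 - 1*1) - 45 = 2*(-12 - 1) - 45 = 2*(-13) - 45 = -26 - 45 = -71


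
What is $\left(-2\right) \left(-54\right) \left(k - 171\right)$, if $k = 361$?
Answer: $20520$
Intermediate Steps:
$\left(-2\right) \left(-54\right) \left(k - 171\right) = \left(-2\right) \left(-54\right) \left(361 - 171\right) = 108 \cdot 190 = 20520$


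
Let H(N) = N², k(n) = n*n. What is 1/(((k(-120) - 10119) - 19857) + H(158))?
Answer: 1/9388 ≈ 0.00010652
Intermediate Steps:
k(n) = n²
1/(((k(-120) - 10119) - 19857) + H(158)) = 1/((((-120)² - 10119) - 19857) + 158²) = 1/(((14400 - 10119) - 19857) + 24964) = 1/((4281 - 19857) + 24964) = 1/(-15576 + 24964) = 1/9388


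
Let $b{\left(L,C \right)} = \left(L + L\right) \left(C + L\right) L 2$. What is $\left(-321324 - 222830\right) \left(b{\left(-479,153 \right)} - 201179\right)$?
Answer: $162915486597422$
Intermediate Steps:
$b{\left(L,C \right)} = 4 L^{2} \left(C + L\right)$ ($b{\left(L,C \right)} = 2 L \left(C + L\right) L 2 = 2 L^{2} \left(C + L\right) 2 = 4 L^{2} \left(C + L\right)$)
$\left(-321324 - 222830\right) \left(b{\left(-479,153 \right)} - 201179\right) = \left(-321324 - 222830\right) \left(4 \left(-479\right)^{2} \left(153 - 479\right) - 201179\right) = - 544154 \left(4 \cdot 229441 \left(-326\right) - 201179\right) = - 544154 \left(-299191064 - 201179\right) = \left(-544154\right) \left(-299392243\right) = 162915486597422$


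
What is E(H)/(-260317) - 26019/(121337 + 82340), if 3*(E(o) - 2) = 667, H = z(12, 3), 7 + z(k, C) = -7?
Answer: -20456638690/159061756827 ≈ -0.12861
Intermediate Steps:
z(k, C) = -14 (z(k, C) = -7 - 7 = -14)
H = -14
E(o) = 673/3 (E(o) = 2 + (⅓)*667 = 2 + 667/3 = 673/3)
E(H)/(-260317) - 26019/(121337 + 82340) = (673/3)/(-260317) - 26019/(121337 + 82340) = (673/3)*(-1/260317) - 26019/203677 = -673/780951 - 26019*1/203677 = -673/780951 - 26019/203677 = -20456638690/159061756827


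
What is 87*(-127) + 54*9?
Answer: -10563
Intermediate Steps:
87*(-127) + 54*9 = -11049 + 486 = -10563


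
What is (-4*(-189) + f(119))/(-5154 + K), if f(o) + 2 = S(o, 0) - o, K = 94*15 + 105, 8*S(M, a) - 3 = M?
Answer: -867/4852 ≈ -0.17869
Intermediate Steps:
S(M, a) = 3/8 + M/8
K = 1515 (K = 1410 + 105 = 1515)
f(o) = -13/8 - 7*o/8 (f(o) = -2 + ((3/8 + o/8) - o) = -2 + (3/8 - 7*o/8) = -13/8 - 7*o/8)
(-4*(-189) + f(119))/(-5154 + K) = (-4*(-189) + (-13/8 - 7/8*119))/(-5154 + 1515) = (756 + (-13/8 - 833/8))/(-3639) = (756 - 423/4)*(-1/3639) = (2601/4)*(-1/3639) = -867/4852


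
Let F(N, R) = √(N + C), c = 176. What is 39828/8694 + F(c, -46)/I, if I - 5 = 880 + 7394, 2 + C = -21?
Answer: 6638/1449 + 3*√17/8279 ≈ 4.5826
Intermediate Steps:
C = -23 (C = -2 - 21 = -23)
I = 8279 (I = 5 + (880 + 7394) = 5 + 8274 = 8279)
F(N, R) = √(-23 + N) (F(N, R) = √(N - 23) = √(-23 + N))
39828/8694 + F(c, -46)/I = 39828/8694 + √(-23 + 176)/8279 = 39828*(1/8694) + √153*(1/8279) = 6638/1449 + (3*√17)*(1/8279) = 6638/1449 + 3*√17/8279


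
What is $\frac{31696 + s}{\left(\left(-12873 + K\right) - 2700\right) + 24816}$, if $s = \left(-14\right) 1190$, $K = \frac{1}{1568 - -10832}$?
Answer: $\frac{186446400}{114613201} \approx 1.6267$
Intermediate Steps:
$K = \frac{1}{12400}$ ($K = \frac{1}{1568 + 10832} = \frac{1}{12400} \approx 8.0645 \cdot 10^{-5}$)
$s = -16660$
$\frac{31696 + s}{\left(\left(-12873 + K\right) - 2700\right) + 24816} = \frac{31696 - 16660}{\left(\left(-12873 + \frac{1}{12400}\right) - 2700\right) + 24816} = \frac{15036}{\left(- \frac{159625199}{12400} - 2700\right) + 24816} = \frac{15036}{- \frac{193105199}{12400} + 24816} = \frac{15036}{\frac{114613201}{12400}} = 15036 \cdot \frac{12400}{114613201} = \frac{186446400}{114613201}$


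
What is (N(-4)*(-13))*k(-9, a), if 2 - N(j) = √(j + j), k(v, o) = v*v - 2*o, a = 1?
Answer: -2054 + 2054*I*√2 ≈ -2054.0 + 2904.8*I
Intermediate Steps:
k(v, o) = v² - 2*o
N(j) = 2 - √2*√j (N(j) = 2 - √(j + j) = 2 - √(2*j) = 2 - √2*√j)
(N(-4)*(-13))*k(-9, a) = ((2 - √2*√(-4))*(-13))*((-9)² - 2*1) = ((2 - √2*2*I)*(-13))*(81 - 2) = ((2 - 2*I*√2)*(-13))*79 = (-26 + 26*I*√2)*79 = -2054 + 2054*I*√2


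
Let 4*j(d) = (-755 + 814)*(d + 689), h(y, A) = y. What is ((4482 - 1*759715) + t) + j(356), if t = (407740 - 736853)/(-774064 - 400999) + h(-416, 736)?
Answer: -3479290897831/4700252 ≈ -7.4024e+5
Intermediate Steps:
t = -488497095/1175063 (t = (407740 - 736853)/(-774064 - 400999) - 416 = -329113/(-1175063) - 416 = -329113*(-1/1175063) - 416 = 329113/1175063 - 416 = -488497095/1175063 ≈ -415.72)
j(d) = 40651/4 + 59*d/4 (j(d) = ((-755 + 814)*(d + 689))/4 = (59*(689 + d))/4 = (40651 + 59*d)/4 = 40651/4 + 59*d/4)
((4482 - 1*759715) + t) + j(356) = ((4482 - 1*759715) - 488497095/1175063) + (40651/4 + (59/4)*356) = ((4482 - 759715) - 488497095/1175063) + (40651/4 + 5251) = (-755233 - 488497095/1175063) + 61655/4 = -887934851774/1175063 + 61655/4 = -3479290897831/4700252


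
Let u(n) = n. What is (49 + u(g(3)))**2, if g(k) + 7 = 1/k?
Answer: 16129/9 ≈ 1792.1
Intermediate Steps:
g(k) = -7 + 1/k
(49 + u(g(3)))**2 = (49 + (-7 + 1/3))**2 = (49 - 20/3)**2 = (127/3)**2 = 16129/9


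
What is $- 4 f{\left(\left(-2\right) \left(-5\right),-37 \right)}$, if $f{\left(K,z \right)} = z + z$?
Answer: $296$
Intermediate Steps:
$f{\left(K,z \right)} = 2 z$
$- 4 f{\left(\left(-2\right) \left(-5\right),-37 \right)} = - 4 \cdot 2 \left(-37\right) = \left(-4\right) \left(-74\right) = 296$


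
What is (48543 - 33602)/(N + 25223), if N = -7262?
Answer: 14941/17961 ≈ 0.83186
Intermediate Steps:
(48543 - 33602)/(N + 25223) = (48543 - 33602)/(-7262 + 25223) = 14941/17961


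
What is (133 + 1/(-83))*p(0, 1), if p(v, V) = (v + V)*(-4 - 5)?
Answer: -99342/83 ≈ -1196.9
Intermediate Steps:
p(v, V) = -9*V - 9*v (p(v, V) = (V + v)*(-9) = -9*V - 9*v)
(133 + 1/(-83))*p(0, 1) = (133 + 1/(-83))*(-9*1 - 9*0) = (133 - 1/83)*(-9 + 0) = (11038/83)*(-9) = -99342/83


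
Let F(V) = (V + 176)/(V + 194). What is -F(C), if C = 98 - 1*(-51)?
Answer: -325/343 ≈ -0.94752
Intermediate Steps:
C = 149 (C = 98 + 51 = 149)
F(V) = (176 + V)/(194 + V)
-F(C) = -(176 + 149)/(194 + 149) = -325/343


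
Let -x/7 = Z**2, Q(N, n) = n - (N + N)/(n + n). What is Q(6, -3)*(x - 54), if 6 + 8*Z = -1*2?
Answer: 61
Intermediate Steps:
Z = -1 (Z = -3/4 + (-1*2)/8 = -3/4 + (1/8)*(-2) = -3/4 - 1/4 = -1)
Q(N, n) = n - N/n (Q(N, n) = n - 2*N/(2*n) = n - 2*N*1/(2*n) = n - N/n)
x = -7 (x = -7*(-1)**2 = -7*1 = -7)
Q(6, -3)*(x - 54) = (-3 - 1*6/(-3))*(-7 - 54) = (-3 - 1*6*(-1/3))*(-61) = (-3 + 2)*(-61) = -1*(-61) = 61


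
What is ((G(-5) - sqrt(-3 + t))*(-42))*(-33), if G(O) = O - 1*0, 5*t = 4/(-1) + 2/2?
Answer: -6930 - 4158*I*sqrt(10)/5 ≈ -6930.0 - 2629.8*I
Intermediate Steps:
t = -3/5 (t = (4/(-1) + 2/2)/5 = (4*(-1) + 2*(1/2))/5 = (-4 + 1)/5 = (1/5)*(-3) = -3/5 ≈ -0.60000)
G(O) = O (G(O) = O + 0 = O)
((G(-5) - sqrt(-3 + t))*(-42))*(-33) = ((-5 - sqrt(-3 - 3/5))*(-42))*(-33) = ((-5 - sqrt(-18/5))*(-42))*(-33) = ((-5 - 3*I*sqrt(10)/5)*(-42))*(-33) = (210 + 126*I*sqrt(10)/5)*(-33) = -6930 - 4158*I*sqrt(10)/5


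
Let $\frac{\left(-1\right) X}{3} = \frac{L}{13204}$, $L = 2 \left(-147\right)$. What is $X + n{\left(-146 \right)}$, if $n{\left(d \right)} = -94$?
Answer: $- \frac{620147}{6602} \approx -93.933$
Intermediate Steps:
$L = -294$
$X = \frac{441}{6602}$ ($X = - 3 \left(- \frac{294}{13204}\right) = - 3 \left(\left(-294\right) \frac{1}{13204}\right) = \left(-3\right) \left(- \frac{147}{6602}\right) = \frac{441}{6602} \approx 0.066798$)
$X + n{\left(-146 \right)} = \frac{441}{6602} - 94 = - \frac{620147}{6602}$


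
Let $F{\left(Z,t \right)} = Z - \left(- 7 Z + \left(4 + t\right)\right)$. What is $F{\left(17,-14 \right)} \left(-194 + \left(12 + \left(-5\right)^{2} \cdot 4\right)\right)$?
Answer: $-11972$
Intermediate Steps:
$F{\left(Z,t \right)} = -4 - t + 8 Z$ ($F{\left(Z,t \right)} = Z - \left(4 + t - 7 Z\right) = -4 - t + 8 Z$)
$F{\left(17,-14 \right)} \left(-194 + \left(12 + \left(-5\right)^{2} \cdot 4\right)\right) = \left(-4 - -14 + 8 \cdot 17\right) \left(-194 + \left(12 + \left(-5\right)^{2} \cdot 4\right)\right) = \left(-4 + 14 + 136\right) \left(-194 + \left(12 + 25 \cdot 4\right)\right) = 146 \left(-194 + \left(12 + 100\right)\right) = 146 \left(-194 + 112\right) = 146 \left(-82\right) = -11972$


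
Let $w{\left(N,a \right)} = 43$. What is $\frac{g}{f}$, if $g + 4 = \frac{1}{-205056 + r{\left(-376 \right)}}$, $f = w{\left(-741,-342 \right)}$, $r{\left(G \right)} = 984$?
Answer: $- \frac{816289}{8775096} \approx -0.093023$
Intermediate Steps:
$f = 43$
$g = - \frac{816289}{204072}$ ($g = -4 + \frac{1}{-205056 + 984} = -4 + \frac{1}{-204072} = -4 - \frac{1}{204072} = - \frac{816289}{204072} \approx -4.0$)
$\frac{g}{f} = - \frac{816289}{204072 \cdot 43} = \left(- \frac{816289}{204072}\right) \frac{1}{43} = - \frac{816289}{8775096}$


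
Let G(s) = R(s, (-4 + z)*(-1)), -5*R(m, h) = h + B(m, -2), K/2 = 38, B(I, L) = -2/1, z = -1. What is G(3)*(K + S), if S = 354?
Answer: -258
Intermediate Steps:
B(I, L) = -2 (B(I, L) = -2*1 = -2)
K = 76 (K = 2*38 = 76)
R(m, h) = ⅖ - h/5 (R(m, h) = -(h - 2)/5 = -(-2 + h)/5 = ⅖ - h/5)
G(s) = -⅗ (G(s) = ⅖ - (-4 - 1)*(-1)/5 = ⅖ - (-1)*(-1) = ⅖ - ⅕*5 = ⅖ - 1 = -⅗)
G(3)*(K + S) = -3*(76 + 354)/5 = -⅗*430 = -258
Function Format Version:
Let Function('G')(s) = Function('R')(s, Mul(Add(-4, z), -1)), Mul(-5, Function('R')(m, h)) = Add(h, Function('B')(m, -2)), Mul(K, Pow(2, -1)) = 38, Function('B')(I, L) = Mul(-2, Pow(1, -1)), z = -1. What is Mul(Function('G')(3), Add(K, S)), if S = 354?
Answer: -258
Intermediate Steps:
Function('B')(I, L) = -2 (Function('B')(I, L) = Mul(-2, 1) = -2)
K = 76 (K = Mul(2, 38) = 76)
Function('R')(m, h) = Add(Rational(2, 5), Mul(Rational(-1, 5), h)) (Function('R')(m, h) = Mul(Rational(-1, 5), Add(h, -2)) = Mul(Rational(-1, 5), Add(-2, h)) = Add(Rational(2, 5), Mul(Rational(-1, 5), h)))
Function('G')(s) = Rational(-3, 5) (Function('G')(s) = Add(Rational(2, 5), Mul(Rational(-1, 5), Mul(Add(-4, -1), -1))) = Add(Rational(2, 5), Mul(Rational(-1, 5), Mul(-5, -1))) = Add(Rational(2, 5), Mul(Rational(-1, 5), 5)) = Add(Rational(2, 5), -1) = Rational(-3, 5))
Mul(Function('G')(3), Add(K, S)) = Mul(Rational(-3, 5), Add(76, 354)) = Mul(Rational(-3, 5), 430) = -258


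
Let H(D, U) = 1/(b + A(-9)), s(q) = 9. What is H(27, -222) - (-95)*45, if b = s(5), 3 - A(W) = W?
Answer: 89776/21 ≈ 4275.0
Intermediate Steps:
A(W) = 3 - W
b = 9
H(D, U) = 1/21 (H(D, U) = 1/(9 + (3 - 1*(-9))) = 1/(9 + (3 + 9)) = 1/(9 + 12) = 1/21)
H(27, -222) - (-95)*45 = 1/21 - (-95)*45 = 1/21 - 1*(-4275) = 1/21 + 4275 = 89776/21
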